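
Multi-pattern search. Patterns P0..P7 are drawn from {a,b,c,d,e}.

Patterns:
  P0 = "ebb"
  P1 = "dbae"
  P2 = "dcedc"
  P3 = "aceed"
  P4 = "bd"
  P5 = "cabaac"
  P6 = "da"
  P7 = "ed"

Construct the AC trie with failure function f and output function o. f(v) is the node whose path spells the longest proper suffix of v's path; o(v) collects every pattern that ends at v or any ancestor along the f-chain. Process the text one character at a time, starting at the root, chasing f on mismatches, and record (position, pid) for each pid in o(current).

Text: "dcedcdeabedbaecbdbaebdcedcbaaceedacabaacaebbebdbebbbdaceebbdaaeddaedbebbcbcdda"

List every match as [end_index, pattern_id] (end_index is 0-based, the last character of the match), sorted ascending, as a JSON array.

Construct AC machine:
Trie nodes:
  0='ε' goto a→12 b→17 c→19 d→4 e→1
  1='e' goto b→2 d→26
  2='eb' goto b→3
  3='ebb' goto ·  [P0 ends]
  4='d' goto a→25 b→5 c→8
  5='db' goto a→6
  6='dba' goto e→7
  7='dbae' goto ·  [P1 ends]
  8='dc' goto e→9
  9='dce' goto d→10
  10='dced' goto c→11
  11='dcedc' goto ·  [P2 ends]
  12='a' goto c→13
  13='ac' goto e→14
  14='ace' goto e→15
  15='acee' goto d→16
  16='aceed' goto ·  [P3 ends]
  17='b' goto d→18
  18='bd' goto ·  [P4 ends]
  19='c' goto a→20
  20='ca' goto b→21
  21='cab' goto a→22
  22='caba' goto a→23
  23='cabaa' goto c→24
  24='cabaac' goto ·  [P5 ends]
  25='da' goto ·  [P6 ends]
  26='ed' goto ·  [P7 ends]

BFS fail/out derivation:
  fail(1) 'e': from fail(0)=0 chase 'e': 0 ⇒ 0;  out=∅∪out(0)=∅
  fail(4) 'd': from fail(0)=0 chase 'd': 0 ⇒ 0;  out=∅∪out(0)=∅
  fail(12) 'a': from fail(0)=0 chase 'a': 0 ⇒ 0;  out=∅∪out(0)=∅
  fail(17) 'b': from fail(0)=0 chase 'b': 0 ⇒ 0;  out=∅∪out(0)=∅
  fail(19) 'c': from fail(0)=0 chase 'c': 0 ⇒ 0;  out=∅∪out(0)=∅
  fail(2) 'eb': from fail(1)=0 chase 'b': 0 ⇒ 17;  out=∅∪out(17)=∅
  fail(5) 'db': from fail(4)=0 chase 'b': 0 ⇒ 17;  out=∅∪out(17)=∅
  fail(8) 'dc': from fail(4)=0 chase 'c': 0 ⇒ 19;  out=∅∪out(19)=∅
  fail(13) 'ac': from fail(12)=0 chase 'c': 0 ⇒ 19;  out=∅∪out(19)=∅
  fail(18) 'bd': from fail(17)=0 chase 'd': 0 ⇒ 4;  out={4}∪out(4)={4}
  fail(20) 'ca': from fail(19)=0 chase 'a': 0 ⇒ 12;  out=∅∪out(12)=∅
  fail(25) 'da': from fail(4)=0 chase 'a': 0 ⇒ 12;  out={6}∪out(12)={6}
  fail(26) 'ed': from fail(1)=0 chase 'd': 0 ⇒ 4;  out={7}∪out(4)={7}
  fail(3) 'ebb': from fail(2)=17 chase 'b': 17→0 ⇒ 17;  out={0}∪out(17)={0}
  fail(6) 'dba': from fail(5)=17 chase 'a': 17→0 ⇒ 12;  out=∅∪out(12)=∅
  fail(9) 'dce': from fail(8)=19 chase 'e': 19→0 ⇒ 1;  out=∅∪out(1)=∅
  fail(14) 'ace': from fail(13)=19 chase 'e': 19→0 ⇒ 1;  out=∅∪out(1)=∅
  fail(21) 'cab': from fail(20)=12 chase 'b': 12→0 ⇒ 17;  out=∅∪out(17)=∅
  fail(7) 'dbae': from fail(6)=12 chase 'e': 12→0 ⇒ 1;  out={1}∪out(1)={1}
  fail(10) 'dced': from fail(9)=1 chase 'd': 1 ⇒ 26;  out=∅∪out(26)={7}
  fail(15) 'acee': from fail(14)=1 chase 'e': 1→0 ⇒ 1;  out=∅∪out(1)=∅
  fail(22) 'caba': from fail(21)=17 chase 'a': 17→0 ⇒ 12;  out=∅∪out(12)=∅
  fail(11) 'dcedc': from fail(10)=26 chase 'c': 26→4 ⇒ 8;  out={2}∪out(8)={2}
  fail(16) 'aceed': from fail(15)=1 chase 'd': 1 ⇒ 26;  out={3}∪out(26)={3,7}
  fail(23) 'cabaa': from fail(22)=12 chase 'a': 12→0 ⇒ 12;  out=∅∪out(12)=∅
  fail(24) 'cabaac': from fail(23)=12 chase 'c': 12 ⇒ 13;  out={5}∪out(13)={5}

Scan:
[0] read 'd'  n0⇒n4
[1] read 'c'  n4⇒n8
[2] read 'e'  n8⇒n9
[3] read 'd'  n9⇒n10  ** P7@[2:3]
[4] read 'c'  n10⇒n11  ** P2@[0:4]
[5] read 'd'  n11⇒n4 ·f
[6] read 'e'  n4⇒n1 ·f
[7] read 'a'  n1⇒n12 ·f
[8] read 'b'  n12⇒n17 ·f
[9] read 'e'  n17⇒n1 ·f
[10] read 'd'  n1⇒n26  ** P7@[9:10]
[11] read 'b'  n26⇒n5 ·f
[12] read 'a'  n5⇒n6
[13] read 'e'  n6⇒n7  ** P1@[10:13]
[14] read 'c'  n7⇒n19 ·f
[15] read 'b'  n19⇒n17 ·f
[16] read 'd'  n17⇒n18  ** P4@[15:16]
[17] read 'b'  n18⇒n5 ·f
[18] read 'a'  n5⇒n6
[19] read 'e'  n6⇒n7  ** P1@[16:19]
[20] read 'b'  n7⇒n2 ·f
[21] read 'd'  n2⇒n18 ·f  ** P4@[20:21]
[22] read 'c'  n18⇒n8 ·f
[23] read 'e'  n8⇒n9
[24] read 'd'  n9⇒n10  ** P7@[23:24]
[25] read 'c'  n10⇒n11  ** P2@[21:25]
[26] read 'b'  n11⇒n17 ·f
[27] read 'a'  n17⇒n12 ·f
[28] read 'a'  n12⇒n12 ·f
[29] read 'c'  n12⇒n13
[30] read 'e'  n13⇒n14
[31] read 'e'  n14⇒n15
[32] read 'd'  n15⇒n16  ** P3@[28:32],P7@[31:32]
[33] read 'a'  n16⇒n25 ·f  ** P6@[32:33]
[34] read 'c'  n25⇒n13 ·f
[35] read 'a'  n13⇒n20 ·f
[36] read 'b'  n20⇒n21
[37] read 'a'  n21⇒n22
[38] read 'a'  n22⇒n23
[39] read 'c'  n23⇒n24  ** P5@[34:39]
[40] read 'a'  n24⇒n20 ·f
[41] read 'e'  n20⇒n1 ·f
[42] read 'b'  n1⇒n2
[43] read 'b'  n2⇒n3  ** P0@[41:43]
[44] read 'e'  n3⇒n1 ·f
[45] read 'b'  n1⇒n2
[46] read 'd'  n2⇒n18 ·f  ** P4@[45:46]
[47] read 'b'  n18⇒n5 ·f
[48] read 'e'  n5⇒n1 ·f
[49] read 'b'  n1⇒n2
[50] read 'b'  n2⇒n3  ** P0@[48:50]
[51] read 'b'  n3⇒n17 ·f
[52] read 'd'  n17⇒n18  ** P4@[51:52]
[53] read 'a'  n18⇒n25 ·f  ** P6@[52:53]
[54] read 'c'  n25⇒n13 ·f
[55] read 'e'  n13⇒n14
[56] read 'e'  n14⇒n15
[57] read 'b'  n15⇒n2 ·f
[58] read 'b'  n2⇒n3  ** P0@[56:58]
[59] read 'd'  n3⇒n18 ·f  ** P4@[58:59]
[60] read 'a'  n18⇒n25 ·f  ** P6@[59:60]
[61] read 'a'  n25⇒n12 ·f
[62] read 'e'  n12⇒n1 ·f
[63] read 'd'  n1⇒n26  ** P7@[62:63]
[64] read 'd'  n26⇒n4 ·f
[65] read 'a'  n4⇒n25  ** P6@[64:65]
[66] read 'e'  n25⇒n1 ·f
[67] read 'd'  n1⇒n26  ** P7@[66:67]
[68] read 'b'  n26⇒n5 ·f
[69] read 'e'  n5⇒n1 ·f
[70] read 'b'  n1⇒n2
[71] read 'b'  n2⇒n3  ** P0@[69:71]
[72] read 'c'  n3⇒n19 ·f
[73] read 'b'  n19⇒n17 ·f
[74] read 'c'  n17⇒n19 ·f
[75] read 'd'  n19⇒n4 ·f
[76] read 'd'  n4⇒n4 ·f
[77] read 'a'  n4⇒n25  ** P6@[76:77]

Matches: [[3,7],[4,2],[10,7],[13,1],[16,4],[19,1],[21,4],[24,7],[25,2],[32,3],[32,7],[33,6],[39,5],[43,0],[46,4],[50,0],[52,4],[53,6],[58,0],[59,4],[60,6],[63,7],[65,6],[67,7],[71,0],[77,6]]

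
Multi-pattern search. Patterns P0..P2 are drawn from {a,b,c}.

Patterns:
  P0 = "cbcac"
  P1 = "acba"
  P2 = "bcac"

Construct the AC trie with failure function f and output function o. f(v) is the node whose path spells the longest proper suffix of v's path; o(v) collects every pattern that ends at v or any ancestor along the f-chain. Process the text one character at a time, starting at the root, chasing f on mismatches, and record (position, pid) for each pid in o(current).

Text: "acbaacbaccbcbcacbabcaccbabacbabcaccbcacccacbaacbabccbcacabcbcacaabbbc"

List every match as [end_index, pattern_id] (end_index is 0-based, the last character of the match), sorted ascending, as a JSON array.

Build automaton:
Trie (insert patterns):
  n0 'ε': a→6 b→10 c→1
  n1 'c': b→2
  n2 'cb': c→3
  n3 'cbc': a→4
  n4 'cbca': c→5
  n5 'cbcac': ·  ←P0
  n6 'a': c→7
  n7 'ac': b→8
  n8 'acb': a→9
  n9 'acba': ·  ←P1
  n10 'b': c→11
  n11 'bc': a→12
  n12 'bca': c→13
  n13 'bcac': ·  ←P2

Failure links (BFS by depth):
  n1('c'): parent n0 fail=0; on 'c' 0 → fail=0;  out ∅∪∅=∅
  n6('a'): parent n0 fail=0; on 'a' 0 → fail=0;  out ∅∪∅=∅
  n10('b'): parent n0 fail=0; on 'b' 0 → fail=0;  out ∅∪∅=∅
  n2('cb'): parent n1 fail=0; on 'b' 0 → fail=10;  out ∅∪∅=∅
  n7('ac'): parent n6 fail=0; on 'c' 0 → fail=1;  out ∅∪∅=∅
  n11('bc'): parent n10 fail=0; on 'c' 0 → fail=1;  out ∅∪∅=∅
  n3('cbc'): parent n2 fail=10; on 'c' 10 → fail=11;  out ∅∪∅=∅
  n8('acb'): parent n7 fail=1; on 'b' 1 → fail=2;  out ∅∪∅=∅
  n12('bca'): parent n11 fail=1; on 'a' 1→0 → fail=6;  out ∅∪∅=∅
  n4('cbca'): parent n3 fail=11; on 'a' 11 → fail=12;  out ∅∪∅=∅
  n9('acba'): parent n8 fail=2; on 'a' 2→10→0 → fail=6;  out {1}∪∅={1}
  n13('bcac'): parent n12 fail=6; on 'c' 6 → fail=7;  out {2}∪∅={2}
  n5('cbcac'): parent n4 fail=12; on 'c' 12 → fail=13;  out {0}∪{2}={0,2}

Scan:
i=0 'a': node 0→6
i=1 'c': node 6→7
i=2 'b': node 7→8
i=3 'a': node 8→9  emit P1@[0:3]
i=4 'a': node 9→6 (fail-walked)
i=5 'c': node 6→7
i=6 'b': node 7→8
i=7 'a': node 8→9  emit P1@[4:7]
i=8 'c': node 9→7 (fail-walked)
i=9 'c': node 7→1 (fail-walked)
i=10 'b': node 1→2
i=11 'c': node 2→3
i=12 'b': node 3→2 (fail-walked)
i=13 'c': node 2→3
i=14 'a': node 3→4
i=15 'c': node 4→5  emit P0@[11:15],P2@[12:15]
i=16 'b': node 5→8 (fail-walked)
i=17 'a': node 8→9  emit P1@[14:17]
i=18 'b': node 9→10 (fail-walked)
i=19 'c': node 10→11
i=20 'a': node 11→12
i=21 'c': node 12→13  emit P2@[18:21]
i=22 'c': node 13→1 (fail-walked)
i=23 'b': node 1→2
i=24 'a': node 2→6 (fail-walked)
i=25 'b': node 6→10 (fail-walked)
i=26 'a': node 10→6 (fail-walked)
i=27 'c': node 6→7
i=28 'b': node 7→8
i=29 'a': node 8→9  emit P1@[26:29]
i=30 'b': node 9→10 (fail-walked)
i=31 'c': node 10→11
i=32 'a': node 11→12
i=33 'c': node 12→13  emit P2@[30:33]
i=34 'c': node 13→1 (fail-walked)
i=35 'b': node 1→2
i=36 'c': node 2→3
i=37 'a': node 3→4
i=38 'c': node 4→5  emit P0@[34:38],P2@[35:38]
i=39 'c': node 5→1 (fail-walked)
i=40 'c': node 1→1 (fail-walked)
i=41 'a': node 1→6 (fail-walked)
i=42 'c': node 6→7
i=43 'b': node 7→8
i=44 'a': node 8→9  emit P1@[41:44]
i=45 'a': node 9→6 (fail-walked)
i=46 'c': node 6→7
i=47 'b': node 7→8
i=48 'a': node 8→9  emit P1@[45:48]
i=49 'b': node 9→10 (fail-walked)
i=50 'c': node 10→11
i=51 'c': node 11→1 (fail-walked)
i=52 'b': node 1→2
i=53 'c': node 2→3
i=54 'a': node 3→4
i=55 'c': node 4→5  emit P0@[51:55],P2@[52:55]
i=56 'a': node 5→6 (fail-walked)
i=57 'b': node 6→10 (fail-walked)
i=58 'c': node 10→11
i=59 'b': node 11→2 (fail-walked)
i=60 'c': node 2→3
i=61 'a': node 3→4
i=62 'c': node 4→5  emit P0@[58:62],P2@[59:62]
i=63 'a': node 5→6 (fail-walked)
i=64 'a': node 6→6 (fail-walked)
i=65 'b': node 6→10 (fail-walked)
i=66 'b': node 10→10 (fail-walked)
i=67 'b': node 10→10 (fail-walked)
i=68 'c': node 10→11

All matches (sorted): [[3,1],[7,1],[15,0],[15,2],[17,1],[21,2],[29,1],[33,2],[38,0],[38,2],[44,1],[48,1],[55,0],[55,2],[62,0],[62,2]]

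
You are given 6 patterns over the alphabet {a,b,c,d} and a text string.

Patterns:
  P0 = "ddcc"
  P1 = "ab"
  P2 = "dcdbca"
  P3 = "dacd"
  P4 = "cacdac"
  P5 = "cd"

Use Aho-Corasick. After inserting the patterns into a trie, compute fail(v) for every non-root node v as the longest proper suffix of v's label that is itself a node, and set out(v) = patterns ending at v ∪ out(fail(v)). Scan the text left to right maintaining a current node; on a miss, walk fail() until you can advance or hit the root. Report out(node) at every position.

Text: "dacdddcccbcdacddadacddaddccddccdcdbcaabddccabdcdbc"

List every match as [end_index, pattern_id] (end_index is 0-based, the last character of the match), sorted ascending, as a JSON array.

Construct AC machine:
Trie nodes:
  0='ε' goto a→5 c→15 d→1
  1='d' goto a→12 c→7 d→2
  2='dd' goto c→3
  3='ddc' goto c→4
  4='ddcc' goto ·  [P0 ends]
  5='a' goto b→6
  6='ab' goto ·  [P1 ends]
  7='dc' goto d→8
  8='dcd' goto b→9
  9='dcdb' goto c→10
  10='dcdbc' goto a→11
  11='dcdbca' goto ·  [P2 ends]
  12='da' goto c→13
  13='dac' goto d→14
  14='dacd' goto ·  [P3 ends]
  15='c' goto a→16 d→21
  16='ca' goto c→17
  17='cac' goto d→18
  18='cacd' goto a→19
  19='cacda' goto c→20
  20='cacdac' goto ·  [P4 ends]
  21='cd' goto ·  [P5 ends]

BFS fail/out derivation:
  fail(1) 'd': from fail(0)=0 chase 'd': 0 ⇒ 0;  out=∅∪out(0)=∅
  fail(5) 'a': from fail(0)=0 chase 'a': 0 ⇒ 0;  out=∅∪out(0)=∅
  fail(15) 'c': from fail(0)=0 chase 'c': 0 ⇒ 0;  out=∅∪out(0)=∅
  fail(2) 'dd': from fail(1)=0 chase 'd': 0 ⇒ 1;  out=∅∪out(1)=∅
  fail(6) 'ab': from fail(5)=0 chase 'b': 0 ⇒ 0;  out={1}∪out(0)={1}
  fail(7) 'dc': from fail(1)=0 chase 'c': 0 ⇒ 15;  out=∅∪out(15)=∅
  fail(12) 'da': from fail(1)=0 chase 'a': 0 ⇒ 5;  out=∅∪out(5)=∅
  fail(16) 'ca': from fail(15)=0 chase 'a': 0 ⇒ 5;  out=∅∪out(5)=∅
  fail(21) 'cd': from fail(15)=0 chase 'd': 0 ⇒ 1;  out={5}∪out(1)={5}
  fail(3) 'ddc': from fail(2)=1 chase 'c': 1 ⇒ 7;  out=∅∪out(7)=∅
  fail(8) 'dcd': from fail(7)=15 chase 'd': 15 ⇒ 21;  out=∅∪out(21)={5}
  fail(13) 'dac': from fail(12)=5 chase 'c': 5→0 ⇒ 15;  out=∅∪out(15)=∅
  fail(17) 'cac': from fail(16)=5 chase 'c': 5→0 ⇒ 15;  out=∅∪out(15)=∅
  fail(4) 'ddcc': from fail(3)=7 chase 'c': 7→15→0 ⇒ 15;  out={0}∪out(15)={0}
  fail(9) 'dcdb': from fail(8)=21 chase 'b': 21→1→0 ⇒ 0;  out=∅∪out(0)=∅
  fail(14) 'dacd': from fail(13)=15 chase 'd': 15 ⇒ 21;  out={3}∪out(21)={3,5}
  fail(18) 'cacd': from fail(17)=15 chase 'd': 15 ⇒ 21;  out=∅∪out(21)={5}
  fail(10) 'dcdbc': from fail(9)=0 chase 'c': 0 ⇒ 15;  out=∅∪out(15)=∅
  fail(19) 'cacda': from fail(18)=21 chase 'a': 21→1 ⇒ 12;  out=∅∪out(12)=∅
  fail(11) 'dcdbca': from fail(10)=15 chase 'a': 15 ⇒ 16;  out={2}∪out(16)={2}
  fail(20) 'cacdac': from fail(19)=12 chase 'c': 12 ⇒ 13;  out={4}∪out(13)={4}

Text stream:
i=0 'd': node 0→1
i=1 'a': node 1→12
i=2 'c': node 12→13
i=3 'd': node 13→14  → match P3@[0:3],P5@[2:3]
i=4 'd': node 14→2 (fail-walked)
i=5 'd': node 2→2 (fail-walked)
i=6 'c': node 2→3
i=7 'c': node 3→4  → match P0@[4:7]
i=8 'c': node 4→15 (fail-walked)
i=9 'b': node 15→0 (fail-walked)
i=10 'c': node 0→15
i=11 'd': node 15→21  → match P5@[10:11]
i=12 'a': node 21→12 (fail-walked)
i=13 'c': node 12→13
i=14 'd': node 13→14  → match P3@[11:14],P5@[13:14]
i=15 'd': node 14→2 (fail-walked)
i=16 'a': node 2→12 (fail-walked)
i=17 'd': node 12→1 (fail-walked)
i=18 'a': node 1→12
i=19 'c': node 12→13
i=20 'd': node 13→14  → match P3@[17:20],P5@[19:20]
i=21 'd': node 14→2 (fail-walked)
i=22 'a': node 2→12 (fail-walked)
i=23 'd': node 12→1 (fail-walked)
i=24 'd': node 1→2
i=25 'c': node 2→3
i=26 'c': node 3→4  → match P0@[23:26]
i=27 'd': node 4→21 (fail-walked)  → match P5@[26:27]
i=28 'd': node 21→2 (fail-walked)
i=29 'c': node 2→3
i=30 'c': node 3→4  → match P0@[27:30]
i=31 'd': node 4→21 (fail-walked)  → match P5@[30:31]
i=32 'c': node 21→7 (fail-walked)
i=33 'd': node 7→8  → match P5@[32:33]
i=34 'b': node 8→9
i=35 'c': node 9→10
i=36 'a': node 10→11  → match P2@[31:36]
i=37 'a': node 11→5 (fail-walked)
i=38 'b': node 5→6  → match P1@[37:38]
i=39 'd': node 6→1 (fail-walked)
i=40 'd': node 1→2
i=41 'c': node 2→3
i=42 'c': node 3→4  → match P0@[39:42]
i=43 'a': node 4→16 (fail-walked)
i=44 'b': node 16→6 (fail-walked)  → match P1@[43:44]
i=45 'd': node 6→1 (fail-walked)
i=46 'c': node 1→7
i=47 'd': node 7→8  → match P5@[46:47]
i=48 'b': node 8→9
i=49 'c': node 9→10

Result: [[3,3],[3,5],[7,0],[11,5],[14,3],[14,5],[20,3],[20,5],[26,0],[27,5],[30,0],[31,5],[33,5],[36,2],[38,1],[42,0],[44,1],[47,5]]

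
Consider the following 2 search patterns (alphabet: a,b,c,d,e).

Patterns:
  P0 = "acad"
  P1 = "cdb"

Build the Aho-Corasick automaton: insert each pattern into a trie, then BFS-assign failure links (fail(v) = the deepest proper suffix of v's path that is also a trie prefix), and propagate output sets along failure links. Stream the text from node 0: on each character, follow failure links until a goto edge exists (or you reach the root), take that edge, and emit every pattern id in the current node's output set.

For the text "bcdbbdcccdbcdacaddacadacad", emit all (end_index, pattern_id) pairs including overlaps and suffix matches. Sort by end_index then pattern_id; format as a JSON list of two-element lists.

Build:
Trie nodes:
  0='ε' goto a→1 c→5
  1='a' goto c→2
  2='ac' goto a→3
  3='aca' goto d→4
  4='acad' goto ·  ←P0
  5='c' goto d→6
  6='cd' goto b→7
  7='cdb' goto ·  ←P1

BFS fail/out derivation:
  n1('a'): parent n0 fail=0; on 'a' 0 → fail=0;  out ∅∪∅=∅
  n5('c'): parent n0 fail=0; on 'c' 0 → fail=0;  out ∅∪∅=∅
  n2('ac'): parent n1 fail=0; on 'c' 0 → fail=5;  out ∅∪∅=∅
  n6('cd'): parent n5 fail=0; on 'd' 0 → fail=0;  out ∅∪∅=∅
  n3('aca'): parent n2 fail=5; on 'a' 5→0 → fail=1;  out ∅∪∅=∅
  n7('cdb'): parent n6 fail=0; on 'b' 0 → fail=0;  out {1}∪∅={1}
  n4('acad'): parent n3 fail=1; on 'd' 1→0 → fail=0;  out {0}∪∅={0}

Scan:
pos 0 'b': at 0
pos 1 'c': at 5
pos 2 'd': at 6
pos 3 'b': at 7  → match P1@[1:3]
pos 4 'b': at 0 (via fail)
pos 5 'd': at 0
pos 6 'c': at 5
pos 7 'c': at 5 (via fail)
pos 8 'c': at 5 (via fail)
pos 9 'd': at 6
pos 10 'b': at 7  → match P1@[8:10]
pos 11 'c': at 5 (via fail)
pos 12 'd': at 6
pos 13 'a': at 1 (via fail)
pos 14 'c': at 2
pos 15 'a': at 3
pos 16 'd': at 4  → match P0@[13:16]
pos 17 'd': at 0 (via fail)
pos 18 'a': at 1
pos 19 'c': at 2
pos 20 'a': at 3
pos 21 'd': at 4  → match P0@[18:21]
pos 22 'a': at 1 (via fail)
pos 23 'c': at 2
pos 24 'a': at 3
pos 25 'd': at 4  → match P0@[22:25]

Matches: [[3,1],[10,1],[16,0],[21,0],[25,0]]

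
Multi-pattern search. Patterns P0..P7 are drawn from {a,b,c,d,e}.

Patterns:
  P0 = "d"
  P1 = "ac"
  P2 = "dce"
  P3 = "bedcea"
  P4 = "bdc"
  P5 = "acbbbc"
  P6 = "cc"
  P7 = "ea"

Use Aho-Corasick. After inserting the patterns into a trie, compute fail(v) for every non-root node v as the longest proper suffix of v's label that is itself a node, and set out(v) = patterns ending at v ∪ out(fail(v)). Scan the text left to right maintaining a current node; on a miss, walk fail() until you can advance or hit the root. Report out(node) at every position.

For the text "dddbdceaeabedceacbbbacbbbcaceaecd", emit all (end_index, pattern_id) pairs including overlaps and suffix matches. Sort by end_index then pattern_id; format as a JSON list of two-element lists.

Construct AC machine:
Trie (insert patterns):
  n0 'ε': a→2 b→6 c→18 d→1 e→20
  n1 'd': c→4  [P0 ends]
  n2 'a': c→3
  n3 'ac': b→14  [P1 ends]
  n4 'dc': e→5
  n5 'dce': ·  [P2 ends]
  n6 'b': d→12 e→7
  n7 'be': d→8
  n8 'bed': c→9
  n9 'bedc': e→10
  n10 'bedce': a→11
  n11 'bedcea': ·  [P3 ends]
  n12 'bd': c→13
  n13 'bdc': ·  [P4 ends]
  n14 'acb': b→15
  n15 'acbb': b→16
  n16 'acbbb': c→17
  n17 'acbbbc': ·  [P5 ends]
  n18 'c': c→19
  n19 'cc': ·  [P6 ends]
  n20 'e': a→21
  n21 'ea': ·  [P7 ends]

Failure links (BFS by depth):
  n1('d'): parent n0 fail=0; on 'd' 0 → fail=0;  out {0}∪∅={0}
  n2('a'): parent n0 fail=0; on 'a' 0 → fail=0;  out ∅∪∅=∅
  n6('b'): parent n0 fail=0; on 'b' 0 → fail=0;  out ∅∪∅=∅
  n18('c'): parent n0 fail=0; on 'c' 0 → fail=0;  out ∅∪∅=∅
  n20('e'): parent n0 fail=0; on 'e' 0 → fail=0;  out ∅∪∅=∅
  n3('ac'): parent n2 fail=0; on 'c' 0 → fail=18;  out {1}∪∅={1}
  n4('dc'): parent n1 fail=0; on 'c' 0 → fail=18;  out ∅∪∅=∅
  n7('be'): parent n6 fail=0; on 'e' 0 → fail=20;  out ∅∪∅=∅
  n12('bd'): parent n6 fail=0; on 'd' 0 → fail=1;  out ∅∪{0}={0}
  n19('cc'): parent n18 fail=0; on 'c' 0 → fail=18;  out {6}∪∅={6}
  n21('ea'): parent n20 fail=0; on 'a' 0 → fail=2;  out {7}∪∅={7}
  n5('dce'): parent n4 fail=18; on 'e' 18→0 → fail=20;  out {2}∪∅={2}
  n8('bed'): parent n7 fail=20; on 'd' 20→0 → fail=1;  out ∅∪{0}={0}
  n13('bdc'): parent n12 fail=1; on 'c' 1 → fail=4;  out {4}∪∅={4}
  n14('acb'): parent n3 fail=18; on 'b' 18→0 → fail=6;  out ∅∪∅=∅
  n9('bedc'): parent n8 fail=1; on 'c' 1 → fail=4;  out ∅∪∅=∅
  n15('acbb'): parent n14 fail=6; on 'b' 6→0 → fail=6;  out ∅∪∅=∅
  n10('bedce'): parent n9 fail=4; on 'e' 4 → fail=5;  out ∅∪{2}={2}
  n16('acbbb'): parent n15 fail=6; on 'b' 6→0 → fail=6;  out ∅∪∅=∅
  n11('bedcea'): parent n10 fail=5; on 'a' 5→20 → fail=21;  out {3}∪{7}={3,7}
  n17('acbbbc'): parent n16 fail=6; on 'c' 6→0 → fail=18;  out {5}∪∅={5}

Scan:
i=0 'd': node 0→1  ** P0@[0:0]
i=1 'd': node 1→1 ·f  ** P0@[1:1]
i=2 'd': node 1→1 ·f  ** P0@[2:2]
i=3 'b': node 1→6 ·f
i=4 'd': node 6→12  ** P0@[4:4]
i=5 'c': node 12→13  ** P4@[3:5]
i=6 'e': node 13→5 ·f  ** P2@[4:6]
i=7 'a': node 5→21 ·f  ** P7@[6:7]
i=8 'e': node 21→20 ·f
i=9 'a': node 20→21  ** P7@[8:9]
i=10 'b': node 21→6 ·f
i=11 'e': node 6→7
i=12 'd': node 7→8  ** P0@[12:12]
i=13 'c': node 8→9
i=14 'e': node 9→10  ** P2@[12:14]
i=15 'a': node 10→11  ** P3@[10:15],P7@[14:15]
i=16 'c': node 11→3 ·f  ** P1@[15:16]
i=17 'b': node 3→14
i=18 'b': node 14→15
i=19 'b': node 15→16
i=20 'a': node 16→2 ·f
i=21 'c': node 2→3  ** P1@[20:21]
i=22 'b': node 3→14
i=23 'b': node 14→15
i=24 'b': node 15→16
i=25 'c': node 16→17  ** P5@[20:25]
i=26 'a': node 17→2 ·f
i=27 'c': node 2→3  ** P1@[26:27]
i=28 'e': node 3→20 ·f
i=29 'a': node 20→21  ** P7@[28:29]
i=30 'e': node 21→20 ·f
i=31 'c': node 20→18 ·f
i=32 'd': node 18→1 ·f  ** P0@[32:32]

All matches (sorted): [[0,0],[1,0],[2,0],[4,0],[5,4],[6,2],[7,7],[9,7],[12,0],[14,2],[15,3],[15,7],[16,1],[21,1],[25,5],[27,1],[29,7],[32,0]]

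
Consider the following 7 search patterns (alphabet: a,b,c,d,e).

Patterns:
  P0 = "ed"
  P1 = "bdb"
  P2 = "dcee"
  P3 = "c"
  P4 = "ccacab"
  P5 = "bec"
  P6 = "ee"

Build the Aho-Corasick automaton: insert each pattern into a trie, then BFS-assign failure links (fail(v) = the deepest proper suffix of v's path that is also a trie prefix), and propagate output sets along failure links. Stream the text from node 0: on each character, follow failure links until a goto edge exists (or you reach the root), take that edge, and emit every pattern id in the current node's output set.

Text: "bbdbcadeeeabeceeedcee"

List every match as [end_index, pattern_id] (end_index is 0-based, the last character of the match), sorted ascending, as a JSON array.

Build:
Trie nodes:
  0='ε' goto b→3 c→10 d→6 e→1
  1='e' goto d→2 e→18
  2='ed' goto ·  ←P0
  3='b' goto d→4 e→16
  4='bd' goto b→5
  5='bdb' goto ·  ←P1
  6='d' goto c→7
  7='dc' goto e→8
  8='dce' goto e→9
  9='dcee' goto ·  ←P2
  10='c' goto c→11  ←P3
  11='cc' goto a→12
  12='cca' goto c→13
  13='ccac' goto a→14
  14='ccaca' goto b→15
  15='ccacab' goto ·  ←P4
  16='be' goto c→17
  17='bec' goto ·  ←P5
  18='ee' goto ·  ←P6

Failure links (BFS by depth):
  n1('e'): parent n0 fail=0; on 'e' 0 → fail=0;  out ∅∪∅=∅
  n3('b'): parent n0 fail=0; on 'b' 0 → fail=0;  out ∅∪∅=∅
  n6('d'): parent n0 fail=0; on 'd' 0 → fail=0;  out ∅∪∅=∅
  n10('c'): parent n0 fail=0; on 'c' 0 → fail=0;  out {3}∪∅={3}
  n2('ed'): parent n1 fail=0; on 'd' 0 → fail=6;  out {0}∪∅={0}
  n4('bd'): parent n3 fail=0; on 'd' 0 → fail=6;  out ∅∪∅=∅
  n7('dc'): parent n6 fail=0; on 'c' 0 → fail=10;  out ∅∪{3}={3}
  n11('cc'): parent n10 fail=0; on 'c' 0 → fail=10;  out ∅∪{3}={3}
  n16('be'): parent n3 fail=0; on 'e' 0 → fail=1;  out ∅∪∅=∅
  n18('ee'): parent n1 fail=0; on 'e' 0 → fail=1;  out {6}∪∅={6}
  n5('bdb'): parent n4 fail=6; on 'b' 6→0 → fail=3;  out {1}∪∅={1}
  n8('dce'): parent n7 fail=10; on 'e' 10→0 → fail=1;  out ∅∪∅=∅
  n12('cca'): parent n11 fail=10; on 'a' 10→0 → fail=0;  out ∅∪∅=∅
  n17('bec'): parent n16 fail=1; on 'c' 1→0 → fail=10;  out {5}∪{3}={3,5}
  n9('dcee'): parent n8 fail=1; on 'e' 1 → fail=18;  out {2}∪{6}={2,6}
  n13('ccac'): parent n12 fail=0; on 'c' 0 → fail=10;  out ∅∪{3}={3}
  n14('ccaca'): parent n13 fail=10; on 'a' 10→0 → fail=0;  out ∅∪∅=∅
  n15('ccacab'): parent n14 fail=0; on 'b' 0 → fail=3;  out {4}∪∅={4}

Scan:
pos 0 'b': at 3
pos 1 'b': at 3 (via fail)
pos 2 'd': at 4
pos 3 'b': at 5  → match P1@[1:3]
pos 4 'c': at 10 (via fail)  → match P3@[4:4]
pos 5 'a': at 0 (via fail)
pos 6 'd': at 6
pos 7 'e': at 1 (via fail)
pos 8 'e': at 18  → match P6@[7:8]
pos 9 'e': at 18 (via fail)  → match P6@[8:9]
pos 10 'a': at 0 (via fail)
pos 11 'b': at 3
pos 12 'e': at 16
pos 13 'c': at 17  → match P3@[13:13],P5@[11:13]
pos 14 'e': at 1 (via fail)
pos 15 'e': at 18  → match P6@[14:15]
pos 16 'e': at 18 (via fail)  → match P6@[15:16]
pos 17 'd': at 2 (via fail)  → match P0@[16:17]
pos 18 'c': at 7 (via fail)  → match P3@[18:18]
pos 19 'e': at 8
pos 20 'e': at 9  → match P2@[17:20],P6@[19:20]

Matches: [[3,1],[4,3],[8,6],[9,6],[13,3],[13,5],[15,6],[16,6],[17,0],[18,3],[20,2],[20,6]]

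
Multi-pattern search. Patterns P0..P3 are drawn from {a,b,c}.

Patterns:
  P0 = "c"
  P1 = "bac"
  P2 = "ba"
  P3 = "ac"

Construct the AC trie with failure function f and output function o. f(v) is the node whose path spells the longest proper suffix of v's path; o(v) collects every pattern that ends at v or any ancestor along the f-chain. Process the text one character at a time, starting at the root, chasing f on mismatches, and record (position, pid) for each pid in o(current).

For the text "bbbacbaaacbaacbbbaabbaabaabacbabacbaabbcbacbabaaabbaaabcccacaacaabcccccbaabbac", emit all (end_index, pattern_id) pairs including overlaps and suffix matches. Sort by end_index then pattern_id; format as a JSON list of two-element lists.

Construct AC machine:
Trie (insert patterns):
  n0 'ε': a→5 b→2 c→1
  n1 'c': ·  [P0 ends]
  n2 'b': a→3
  n3 'ba': c→4  [P2 ends]
  n4 'bac': ·  [P1 ends]
  n5 'a': c→6
  n6 'ac': ·  [P3 ends]

Failure links (BFS by depth):
  n1('c'): parent n0 fail=0; on 'c' 0 → fail=0;  out {0}∪∅={0}
  n2('b'): parent n0 fail=0; on 'b' 0 → fail=0;  out ∅∪∅=∅
  n5('a'): parent n0 fail=0; on 'a' 0 → fail=0;  out ∅∪∅=∅
  n3('ba'): parent n2 fail=0; on 'a' 0 → fail=5;  out {2}∪∅={2}
  n6('ac'): parent n5 fail=0; on 'c' 0 → fail=1;  out {3}∪{0}={0,3}
  n4('bac'): parent n3 fail=5; on 'c' 5 → fail=6;  out {1}∪{0,3}={0,1,3}

Scan:
[0] read 'b'  n0⇒n2
[1] read 'b'  n2⇒n2 (via fail)
[2] read 'b'  n2⇒n2 (via fail)
[3] read 'a'  n2⇒n3  → match P2@[2:3]
[4] read 'c'  n3⇒n4  → match P0@[4:4],P1@[2:4],P3@[3:4]
[5] read 'b'  n4⇒n2 (via fail)
[6] read 'a'  n2⇒n3  → match P2@[5:6]
[7] read 'a'  n3⇒n5 (via fail)
[8] read 'a'  n5⇒n5 (via fail)
[9] read 'c'  n5⇒n6  → match P0@[9:9],P3@[8:9]
[10] read 'b'  n6⇒n2 (via fail)
[11] read 'a'  n2⇒n3  → match P2@[10:11]
[12] read 'a'  n3⇒n5 (via fail)
[13] read 'c'  n5⇒n6  → match P0@[13:13],P3@[12:13]
[14] read 'b'  n6⇒n2 (via fail)
[15] read 'b'  n2⇒n2 (via fail)
[16] read 'b'  n2⇒n2 (via fail)
[17] read 'a'  n2⇒n3  → match P2@[16:17]
[18] read 'a'  n3⇒n5 (via fail)
[19] read 'b'  n5⇒n2 (via fail)
[20] read 'b'  n2⇒n2 (via fail)
[21] read 'a'  n2⇒n3  → match P2@[20:21]
[22] read 'a'  n3⇒n5 (via fail)
[23] read 'b'  n5⇒n2 (via fail)
[24] read 'a'  n2⇒n3  → match P2@[23:24]
[25] read 'a'  n3⇒n5 (via fail)
[26] read 'b'  n5⇒n2 (via fail)
[27] read 'a'  n2⇒n3  → match P2@[26:27]
[28] read 'c'  n3⇒n4  → match P0@[28:28],P1@[26:28],P3@[27:28]
[29] read 'b'  n4⇒n2 (via fail)
[30] read 'a'  n2⇒n3  → match P2@[29:30]
[31] read 'b'  n3⇒n2 (via fail)
[32] read 'a'  n2⇒n3  → match P2@[31:32]
[33] read 'c'  n3⇒n4  → match P0@[33:33],P1@[31:33],P3@[32:33]
[34] read 'b'  n4⇒n2 (via fail)
[35] read 'a'  n2⇒n3  → match P2@[34:35]
[36] read 'a'  n3⇒n5 (via fail)
[37] read 'b'  n5⇒n2 (via fail)
[38] read 'b'  n2⇒n2 (via fail)
[39] read 'c'  n2⇒n1 (via fail)  → match P0@[39:39]
[40] read 'b'  n1⇒n2 (via fail)
[41] read 'a'  n2⇒n3  → match P2@[40:41]
[42] read 'c'  n3⇒n4  → match P0@[42:42],P1@[40:42],P3@[41:42]
[43] read 'b'  n4⇒n2 (via fail)
[44] read 'a'  n2⇒n3  → match P2@[43:44]
[45] read 'b'  n3⇒n2 (via fail)
[46] read 'a'  n2⇒n3  → match P2@[45:46]
[47] read 'a'  n3⇒n5 (via fail)
[48] read 'a'  n5⇒n5 (via fail)
[49] read 'b'  n5⇒n2 (via fail)
[50] read 'b'  n2⇒n2 (via fail)
[51] read 'a'  n2⇒n3  → match P2@[50:51]
[52] read 'a'  n3⇒n5 (via fail)
[53] read 'a'  n5⇒n5 (via fail)
[54] read 'b'  n5⇒n2 (via fail)
[55] read 'c'  n2⇒n1 (via fail)  → match P0@[55:55]
[56] read 'c'  n1⇒n1 (via fail)  → match P0@[56:56]
[57] read 'c'  n1⇒n1 (via fail)  → match P0@[57:57]
[58] read 'a'  n1⇒n5 (via fail)
[59] read 'c'  n5⇒n6  → match P0@[59:59],P3@[58:59]
[60] read 'a'  n6⇒n5 (via fail)
[61] read 'a'  n5⇒n5 (via fail)
[62] read 'c'  n5⇒n6  → match P0@[62:62],P3@[61:62]
[63] read 'a'  n6⇒n5 (via fail)
[64] read 'a'  n5⇒n5 (via fail)
[65] read 'b'  n5⇒n2 (via fail)
[66] read 'c'  n2⇒n1 (via fail)  → match P0@[66:66]
[67] read 'c'  n1⇒n1 (via fail)  → match P0@[67:67]
[68] read 'c'  n1⇒n1 (via fail)  → match P0@[68:68]
[69] read 'c'  n1⇒n1 (via fail)  → match P0@[69:69]
[70] read 'c'  n1⇒n1 (via fail)  → match P0@[70:70]
[71] read 'b'  n1⇒n2 (via fail)
[72] read 'a'  n2⇒n3  → match P2@[71:72]
[73] read 'a'  n3⇒n5 (via fail)
[74] read 'b'  n5⇒n2 (via fail)
[75] read 'b'  n2⇒n2 (via fail)
[76] read 'a'  n2⇒n3  → match P2@[75:76]
[77] read 'c'  n3⇒n4  → match P0@[77:77],P1@[75:77],P3@[76:77]

Matches: [[3,2],[4,0],[4,1],[4,3],[6,2],[9,0],[9,3],[11,2],[13,0],[13,3],[17,2],[21,2],[24,2],[27,2],[28,0],[28,1],[28,3],[30,2],[32,2],[33,0],[33,1],[33,3],[35,2],[39,0],[41,2],[42,0],[42,1],[42,3],[44,2],[46,2],[51,2],[55,0],[56,0],[57,0],[59,0],[59,3],[62,0],[62,3],[66,0],[67,0],[68,0],[69,0],[70,0],[72,2],[76,2],[77,0],[77,1],[77,3]]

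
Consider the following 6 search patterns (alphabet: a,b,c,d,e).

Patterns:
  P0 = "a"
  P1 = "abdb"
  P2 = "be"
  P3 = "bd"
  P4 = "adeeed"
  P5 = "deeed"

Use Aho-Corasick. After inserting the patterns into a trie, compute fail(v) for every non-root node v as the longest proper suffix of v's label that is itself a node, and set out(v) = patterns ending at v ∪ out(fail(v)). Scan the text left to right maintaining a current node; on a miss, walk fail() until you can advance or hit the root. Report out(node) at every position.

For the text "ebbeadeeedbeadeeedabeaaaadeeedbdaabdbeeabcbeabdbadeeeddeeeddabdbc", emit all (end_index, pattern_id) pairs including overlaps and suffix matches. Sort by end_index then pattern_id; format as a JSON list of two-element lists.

Build:
Trie (insert patterns):
  n0 'ε': a→1 b→5 d→13
  n1 'a': b→2 d→8  [P0 ends]
  n2 'ab': d→3
  n3 'abd': b→4
  n4 'abdb': ·  [P1 ends]
  n5 'b': d→7 e→6
  n6 'be': ·  [P2 ends]
  n7 'bd': ·  [P3 ends]
  n8 'ad': e→9
  n9 'ade': e→10
  n10 'adee': e→11
  n11 'adeee': d→12
  n12 'adeeed': ·  [P4 ends]
  n13 'd': e→14
  n14 'de': e→15
  n15 'dee': e→16
  n16 'deee': d→17
  n17 'deeed': ·  [P5 ends]

BFS fail/out derivation:
  n1('a'): parent n0 fail=0; on 'a' 0 → fail=0;  out {0}∪∅={0}
  n5('b'): parent n0 fail=0; on 'b' 0 → fail=0;  out ∅∪∅=∅
  n13('d'): parent n0 fail=0; on 'd' 0 → fail=0;  out ∅∪∅=∅
  n2('ab'): parent n1 fail=0; on 'b' 0 → fail=5;  out ∅∪∅=∅
  n6('be'): parent n5 fail=0; on 'e' 0 → fail=0;  out {2}∪∅={2}
  n7('bd'): parent n5 fail=0; on 'd' 0 → fail=13;  out {3}∪∅={3}
  n8('ad'): parent n1 fail=0; on 'd' 0 → fail=13;  out ∅∪∅=∅
  n14('de'): parent n13 fail=0; on 'e' 0 → fail=0;  out ∅∪∅=∅
  n3('abd'): parent n2 fail=5; on 'd' 5 → fail=7;  out ∅∪{3}={3}
  n9('ade'): parent n8 fail=13; on 'e' 13 → fail=14;  out ∅∪∅=∅
  n15('dee'): parent n14 fail=0; on 'e' 0 → fail=0;  out ∅∪∅=∅
  n4('abdb'): parent n3 fail=7; on 'b' 7→13→0 → fail=5;  out {1}∪∅={1}
  n10('adee'): parent n9 fail=14; on 'e' 14 → fail=15;  out ∅∪∅=∅
  n16('deee'): parent n15 fail=0; on 'e' 0 → fail=0;  out ∅∪∅=∅
  n11('adeee'): parent n10 fail=15; on 'e' 15 → fail=16;  out ∅∪∅=∅
  n17('deeed'): parent n16 fail=0; on 'd' 0 → fail=13;  out {5}∪∅={5}
  n12('adeeed'): parent n11 fail=16; on 'd' 16 → fail=17;  out {4}∪{5}={4,5}

Run:
pos 0 'e': at 0
pos 1 'b': at 5
pos 2 'b': at 5 ·f
pos 3 'e': at 6  ** P2@[2:3]
pos 4 'a': at 1 ·f  ** P0@[4:4]
pos 5 'd': at 8
pos 6 'e': at 9
pos 7 'e': at 10
pos 8 'e': at 11
pos 9 'd': at 12  ** P4@[4:9],P5@[5:9]
pos 10 'b': at 5 ·f
pos 11 'e': at 6  ** P2@[10:11]
pos 12 'a': at 1 ·f  ** P0@[12:12]
pos 13 'd': at 8
pos 14 'e': at 9
pos 15 'e': at 10
pos 16 'e': at 11
pos 17 'd': at 12  ** P4@[12:17],P5@[13:17]
pos 18 'a': at 1 ·f  ** P0@[18:18]
pos 19 'b': at 2
pos 20 'e': at 6 ·f  ** P2@[19:20]
pos 21 'a': at 1 ·f  ** P0@[21:21]
pos 22 'a': at 1 ·f  ** P0@[22:22]
pos 23 'a': at 1 ·f  ** P0@[23:23]
pos 24 'a': at 1 ·f  ** P0@[24:24]
pos 25 'd': at 8
pos 26 'e': at 9
pos 27 'e': at 10
pos 28 'e': at 11
pos 29 'd': at 12  ** P4@[24:29],P5@[25:29]
pos 30 'b': at 5 ·f
pos 31 'd': at 7  ** P3@[30:31]
pos 32 'a': at 1 ·f  ** P0@[32:32]
pos 33 'a': at 1 ·f  ** P0@[33:33]
pos 34 'b': at 2
pos 35 'd': at 3  ** P3@[34:35]
pos 36 'b': at 4  ** P1@[33:36]
pos 37 'e': at 6 ·f  ** P2@[36:37]
pos 38 'e': at 0 ·f
pos 39 'a': at 1  ** P0@[39:39]
pos 40 'b': at 2
pos 41 'c': at 0 ·f
pos 42 'b': at 5
pos 43 'e': at 6  ** P2@[42:43]
pos 44 'a': at 1 ·f  ** P0@[44:44]
pos 45 'b': at 2
pos 46 'd': at 3  ** P3@[45:46]
pos 47 'b': at 4  ** P1@[44:47]
pos 48 'a': at 1 ·f  ** P0@[48:48]
pos 49 'd': at 8
pos 50 'e': at 9
pos 51 'e': at 10
pos 52 'e': at 11
pos 53 'd': at 12  ** P4@[48:53],P5@[49:53]
pos 54 'd': at 13 ·f
pos 55 'e': at 14
pos 56 'e': at 15
pos 57 'e': at 16
pos 58 'd': at 17  ** P5@[54:58]
pos 59 'd': at 13 ·f
pos 60 'a': at 1 ·f  ** P0@[60:60]
pos 61 'b': at 2
pos 62 'd': at 3  ** P3@[61:62]
pos 63 'b': at 4  ** P1@[60:63]
pos 64 'c': at 0 ·f

Matches: [[3,2],[4,0],[9,4],[9,5],[11,2],[12,0],[17,4],[17,5],[18,0],[20,2],[21,0],[22,0],[23,0],[24,0],[29,4],[29,5],[31,3],[32,0],[33,0],[35,3],[36,1],[37,2],[39,0],[43,2],[44,0],[46,3],[47,1],[48,0],[53,4],[53,5],[58,5],[60,0],[62,3],[63,1]]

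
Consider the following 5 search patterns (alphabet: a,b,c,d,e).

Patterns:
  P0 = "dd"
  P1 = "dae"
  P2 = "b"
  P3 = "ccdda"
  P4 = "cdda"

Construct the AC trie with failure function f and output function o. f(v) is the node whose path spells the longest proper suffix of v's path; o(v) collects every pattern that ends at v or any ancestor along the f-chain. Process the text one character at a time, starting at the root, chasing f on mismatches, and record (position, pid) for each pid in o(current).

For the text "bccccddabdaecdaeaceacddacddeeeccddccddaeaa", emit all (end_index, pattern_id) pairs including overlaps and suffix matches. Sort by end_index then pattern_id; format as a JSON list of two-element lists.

Build:
Trie (insert patterns):
  n0 'ε': b→5 c→6 d→1
  n1 'd': a→3 d→2
  n2 'dd': ·  ←P0
  n3 'da': e→4
  n4 'dae': ·  ←P1
  n5 'b': ·  ←P2
  n6 'c': c→7 d→11
  n7 'cc': d→8
  n8 'ccd': d→9
  n9 'ccdd': a→10
  n10 'ccdda': ·  ←P3
  n11 'cd': d→12
  n12 'cdd': a→13
  n13 'cdda': ·  ←P4

Failure links (BFS by depth):
  n1('d'): parent n0 fail=0; on 'd' 0 → fail=0;  out ∅∪∅=∅
  n5('b'): parent n0 fail=0; on 'b' 0 → fail=0;  out {2}∪∅={2}
  n6('c'): parent n0 fail=0; on 'c' 0 → fail=0;  out ∅∪∅=∅
  n2('dd'): parent n1 fail=0; on 'd' 0 → fail=1;  out {0}∪∅={0}
  n3('da'): parent n1 fail=0; on 'a' 0 → fail=0;  out ∅∪∅=∅
  n7('cc'): parent n6 fail=0; on 'c' 0 → fail=6;  out ∅∪∅=∅
  n11('cd'): parent n6 fail=0; on 'd' 0 → fail=1;  out ∅∪∅=∅
  n4('dae'): parent n3 fail=0; on 'e' 0 → fail=0;  out {1}∪∅={1}
  n8('ccd'): parent n7 fail=6; on 'd' 6 → fail=11;  out ∅∪∅=∅
  n12('cdd'): parent n11 fail=1; on 'd' 1 → fail=2;  out ∅∪{0}={0}
  n9('ccdd'): parent n8 fail=11; on 'd' 11 → fail=12;  out ∅∪{0}={0}
  n13('cdda'): parent n12 fail=2; on 'a' 2→1 → fail=3;  out {4}∪∅={4}
  n10('ccdda'): parent n9 fail=12; on 'a' 12 → fail=13;  out {3}∪{4}={3,4}

Text stream:
i=0 'b': node 0→5  → match P2@[0:0]
i=1 'c': node 5→6 (via fail)
i=2 'c': node 6→7
i=3 'c': node 7→7 (via fail)
i=4 'c': node 7→7 (via fail)
i=5 'd': node 7→8
i=6 'd': node 8→9  → match P0@[5:6]
i=7 'a': node 9→10  → match P3@[3:7],P4@[4:7]
i=8 'b': node 10→5 (via fail)  → match P2@[8:8]
i=9 'd': node 5→1 (via fail)
i=10 'a': node 1→3
i=11 'e': node 3→4  → match P1@[9:11]
i=12 'c': node 4→6 (via fail)
i=13 'd': node 6→11
i=14 'a': node 11→3 (via fail)
i=15 'e': node 3→4  → match P1@[13:15]
i=16 'a': node 4→0 (via fail)
i=17 'c': node 0→6
i=18 'e': node 6→0 (via fail)
i=19 'a': node 0→0
i=20 'c': node 0→6
i=21 'd': node 6→11
i=22 'd': node 11→12  → match P0@[21:22]
i=23 'a': node 12→13  → match P4@[20:23]
i=24 'c': node 13→6 (via fail)
i=25 'd': node 6→11
i=26 'd': node 11→12  → match P0@[25:26]
i=27 'e': node 12→0 (via fail)
i=28 'e': node 0→0
i=29 'e': node 0→0
i=30 'c': node 0→6
i=31 'c': node 6→7
i=32 'd': node 7→8
i=33 'd': node 8→9  → match P0@[32:33]
i=34 'c': node 9→6 (via fail)
i=35 'c': node 6→7
i=36 'd': node 7→8
i=37 'd': node 8→9  → match P0@[36:37]
i=38 'a': node 9→10  → match P3@[34:38],P4@[35:38]
i=39 'e': node 10→4 (via fail)  → match P1@[37:39]
i=40 'a': node 4→0 (via fail)
i=41 'a': node 0→0

All matches (sorted): [[0,2],[6,0],[7,3],[7,4],[8,2],[11,1],[15,1],[22,0],[23,4],[26,0],[33,0],[37,0],[38,3],[38,4],[39,1]]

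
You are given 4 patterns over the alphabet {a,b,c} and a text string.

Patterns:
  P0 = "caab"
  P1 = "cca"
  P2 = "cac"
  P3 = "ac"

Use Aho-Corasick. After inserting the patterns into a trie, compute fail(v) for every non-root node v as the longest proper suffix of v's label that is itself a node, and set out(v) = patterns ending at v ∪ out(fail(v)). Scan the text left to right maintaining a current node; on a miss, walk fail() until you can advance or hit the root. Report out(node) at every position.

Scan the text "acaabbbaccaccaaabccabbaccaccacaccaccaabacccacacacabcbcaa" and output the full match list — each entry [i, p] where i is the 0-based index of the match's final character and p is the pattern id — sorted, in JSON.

Build automaton:
Trie (insert patterns):
  0='ε' goto a→8 c→1
  1='c' goto a→2 c→5
  2='ca' goto a→3 c→7
  3='caa' goto b→4
  4='caab' goto ·  ←P0
  5='cc' goto a→6
  6='cca' goto ·  ←P1
  7='cac' goto ·  ←P2
  8='a' goto c→9
  9='ac' goto ·  ←P3

BFS fail/out derivation:
  fail(1) 'c': from fail(0)=0 chase 'c': 0 ⇒ 0;  out=∅∪out(0)=∅
  fail(8) 'a': from fail(0)=0 chase 'a': 0 ⇒ 0;  out=∅∪out(0)=∅
  fail(2) 'ca': from fail(1)=0 chase 'a': 0 ⇒ 8;  out=∅∪out(8)=∅
  fail(5) 'cc': from fail(1)=0 chase 'c': 0 ⇒ 1;  out=∅∪out(1)=∅
  fail(9) 'ac': from fail(8)=0 chase 'c': 0 ⇒ 1;  out={3}∪out(1)={3}
  fail(3) 'caa': from fail(2)=8 chase 'a': 8→0 ⇒ 8;  out=∅∪out(8)=∅
  fail(6) 'cca': from fail(5)=1 chase 'a': 1 ⇒ 2;  out={1}∪out(2)={1}
  fail(7) 'cac': from fail(2)=8 chase 'c': 8 ⇒ 9;  out={2}∪out(9)={2,3}
  fail(4) 'caab': from fail(3)=8 chase 'b': 8→0 ⇒ 0;  out={0}∪out(0)={0}

Text stream:
pos 0 'a': at 8
pos 1 'c': at 9  → match P3@[0:1]
pos 2 'a': at 2 (fail-walked)
pos 3 'a': at 3
pos 4 'b': at 4  → match P0@[1:4]
pos 5 'b': at 0 (fail-walked)
pos 6 'b': at 0
pos 7 'a': at 8
pos 8 'c': at 9  → match P3@[7:8]
pos 9 'c': at 5 (fail-walked)
pos 10 'a': at 6  → match P1@[8:10]
pos 11 'c': at 7 (fail-walked)  → match P2@[9:11],P3@[10:11]
pos 12 'c': at 5 (fail-walked)
pos 13 'a': at 6  → match P1@[11:13]
pos 14 'a': at 3 (fail-walked)
pos 15 'a': at 8 (fail-walked)
pos 16 'b': at 0 (fail-walked)
pos 17 'c': at 1
pos 18 'c': at 5
pos 19 'a': at 6  → match P1@[17:19]
pos 20 'b': at 0 (fail-walked)
pos 21 'b': at 0
pos 22 'a': at 8
pos 23 'c': at 9  → match P3@[22:23]
pos 24 'c': at 5 (fail-walked)
pos 25 'a': at 6  → match P1@[23:25]
pos 26 'c': at 7 (fail-walked)  → match P2@[24:26],P3@[25:26]
pos 27 'c': at 5 (fail-walked)
pos 28 'a': at 6  → match P1@[26:28]
pos 29 'c': at 7 (fail-walked)  → match P2@[27:29],P3@[28:29]
pos 30 'a': at 2 (fail-walked)
pos 31 'c': at 7  → match P2@[29:31],P3@[30:31]
pos 32 'c': at 5 (fail-walked)
pos 33 'a': at 6  → match P1@[31:33]
pos 34 'c': at 7 (fail-walked)  → match P2@[32:34],P3@[33:34]
pos 35 'c': at 5 (fail-walked)
pos 36 'a': at 6  → match P1@[34:36]
pos 37 'a': at 3 (fail-walked)
pos 38 'b': at 4  → match P0@[35:38]
pos 39 'a': at 8 (fail-walked)
pos 40 'c': at 9  → match P3@[39:40]
pos 41 'c': at 5 (fail-walked)
pos 42 'c': at 5 (fail-walked)
pos 43 'a': at 6  → match P1@[41:43]
pos 44 'c': at 7 (fail-walked)  → match P2@[42:44],P3@[43:44]
pos 45 'a': at 2 (fail-walked)
pos 46 'c': at 7  → match P2@[44:46],P3@[45:46]
pos 47 'a': at 2 (fail-walked)
pos 48 'c': at 7  → match P2@[46:48],P3@[47:48]
pos 49 'a': at 2 (fail-walked)
pos 50 'b': at 0 (fail-walked)
pos 51 'c': at 1
pos 52 'b': at 0 (fail-walked)
pos 53 'c': at 1
pos 54 'a': at 2
pos 55 'a': at 3

Result: [[1,3],[4,0],[8,3],[10,1],[11,2],[11,3],[13,1],[19,1],[23,3],[25,1],[26,2],[26,3],[28,1],[29,2],[29,3],[31,2],[31,3],[33,1],[34,2],[34,3],[36,1],[38,0],[40,3],[43,1],[44,2],[44,3],[46,2],[46,3],[48,2],[48,3]]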